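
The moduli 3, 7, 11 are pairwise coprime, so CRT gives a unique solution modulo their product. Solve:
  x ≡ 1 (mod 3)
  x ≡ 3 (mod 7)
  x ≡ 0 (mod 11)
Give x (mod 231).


Moduli 3, 7, 11 are pairwise coprime; by CRT there is a unique solution modulo M = 3 · 7 · 11 = 231.
Solve pairwise, accumulating the modulus:
  Start with x ≡ 1 (mod 3).
  Combine with x ≡ 3 (mod 7): since gcd(3, 7) = 1, we get a unique residue mod 21.
    Write x = 1 + 3·t and substitute into x ≡ 3 (mod 7): 3·t ≡ 3 − 1 = 2 (mod 7).
    The inverse of 3 mod 7 is 5 (since 3·5 = 15 = 2·7 + 1), so t ≡ 5·2 = 10 ≡ 3 (mod 7).
    Then x = 1 + 3·3 = 10, valid modulo lcm(3, 7) = 21: x ≡ 10 (mod 21).
  Combine with x ≡ 0 (mod 11): since gcd(21, 11) = 1, we get a unique residue mod 231.
    Write x = 10 + 21·t and substitute into x ≡ 0 (mod 11): 21·t ≡ 0 − 10 = -10 (mod 11).
    Reduce coefficients mod 11: 10·t ≡ 1 (mod 11).
    The inverse of 10 mod 11 is 10 (since 10·10 = 100 = 9·11 + 1), so t ≡ 10·1 = 10 ≡ 10 (mod 11).
    Then x = 10 + 21·10 = 220, valid modulo lcm(21, 11) = 231: x ≡ 220 (mod 231).
Verify: 220 mod 3 = 1 ✓, 220 mod 7 = 3 ✓, 220 mod 11 = 0 ✓.

x ≡ 220 (mod 231).


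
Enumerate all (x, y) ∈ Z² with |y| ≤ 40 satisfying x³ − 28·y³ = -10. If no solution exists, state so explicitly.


The equation is x³ - 28y³ = -10. For fixed y, x³ = 28·y³ − 10, so a solution requires the RHS to be a perfect cube.
Strategy: iterate y from -40 to 40, compute RHS = 28·y³ − 10, and check whether it is a (positive or negative) perfect cube.
Check small values of y:
  y = 0: RHS = -10 is not a perfect cube.
  y = 1: RHS = 18 is not a perfect cube.
  y = -1: RHS = -38 is not a perfect cube.
  y = 2: RHS = 214 is not a perfect cube.
  y = -2: RHS = -234 is not a perfect cube.
  y = 3: RHS = 746 is not a perfect cube.
  y = -3: RHS = -766 is not a perfect cube.
Continuing the search up to |y| = 40 finds no solutions either.
No (x, y) in the scanned range satisfies the equation.

No integer solutions with |y| ≤ 40.


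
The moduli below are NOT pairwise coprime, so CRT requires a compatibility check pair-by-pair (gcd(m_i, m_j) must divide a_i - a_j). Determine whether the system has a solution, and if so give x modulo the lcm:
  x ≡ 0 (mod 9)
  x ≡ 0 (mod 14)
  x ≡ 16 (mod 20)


Moduli 9, 14, 20 are not pairwise coprime, so CRT works modulo lcm(m_i) when all pairwise compatibility conditions hold.
Pairwise compatibility: gcd(m_i, m_j) must divide a_i - a_j for every pair.
Merge one congruence at a time:
  Start: x ≡ 0 (mod 9).
  Combine with x ≡ 0 (mod 14): gcd(9, 14) = 1; 0 - 0 = 0, which IS divisible by 1, so compatible.
    Write x = 0 + 9·t and substitute into x ≡ 0 (mod 14): 9·t ≡ 0 − 0 = 0 (mod 14).
    The inverse of 9 mod 14 is 11 (since 9·11 = 99 = 7·14 + 1), so t ≡ 11·0 = 0 ≡ 0 (mod 14).
    Then x = 0 + 9·0 = 0, valid modulo lcm(9, 14) = 126: x ≡ 0 (mod 126).
  Combine with x ≡ 16 (mod 20): gcd(126, 20) = 2; 16 - 0 = 16, which IS divisible by 2, so compatible.
    Write x = 0 + 126·t and substitute into x ≡ 16 (mod 20): 126·t ≡ 16 − 0 = 16 (mod 20).
    Divide the congruence (and modulus) by g = 2: 63·t ≡ 8 (mod 10).
    Reduce coefficients mod 10: 3·t ≡ 8 (mod 10).
    The inverse of 3 mod 10 is 7 (since 3·7 = 21 = 2·10 + 1), so t ≡ 7·8 = 56 ≡ 6 (mod 10).
    Then x = 0 + 126·6 = 756, valid modulo lcm(126, 20) = 1260: x ≡ 756 (mod 1260).
Verify: 756 mod 9 = 0, 756 mod 14 = 0, 756 mod 20 = 16.

x ≡ 756 (mod 1260).


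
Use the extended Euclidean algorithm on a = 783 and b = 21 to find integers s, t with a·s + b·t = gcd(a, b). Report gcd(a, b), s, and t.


Euclidean algorithm on (783, 21) — divide until remainder is 0:
  783 = 37 · 21 + 6
  21 = 3 · 6 + 3
  6 = 2 · 3 + 0
gcd(783, 21) = 3.
Track Bezout coefficients alongside the remainders: start with r₀ = 783 = a·1 + b·0 (s = 1, t = 0) and r₁ = 21 = a·0 + b·1 (s = 0, t = 1); each new remainder r_{k+1} = r_{k-1} − q_k·r_k inherits s_{k+1} = s_{k-1} − q_k·s_k, t_{k+1} = t_{k-1} − q_k·t_k, so r_k = a·s_k + b·t_k at every step:
  q = 37: r = 6, s = 1 − 37·0 = 1, t = 0 − 37·1 = -37  (check: 783·1 + 21·(-37) = 6)
  q = 3: r = 3, s = 0 − 3·1 = -3, t = 1 − 3·(-37) = 112  (check: 783·(-3) + 21·112 = 3)
The row with r = 3 (the gcd) gives the Bezout coefficients s = -3, t = 112.
Result: 783 · (-3) + 21 · (112) = 3.

gcd(783, 21) = 3; s = -3, t = 112 (check: 783·(-3) + 21·112 = 3).


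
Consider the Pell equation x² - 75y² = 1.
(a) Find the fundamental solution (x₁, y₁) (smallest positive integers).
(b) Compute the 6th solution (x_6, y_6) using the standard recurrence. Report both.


Step 1: Find the fundamental solution (x₁, y₁) of x² - 75y² = 1.
  Expand √75 as a continued fraction. a₀ = ⌊√75⌋ = 8; iterate m_{k+1} = d_k·a_k − m_k, d_{k+1} = (75 − m_{k+1}²)/d_k, a_{k+1} = ⌊(a₀ + m_{k+1})/d_{k+1}⌋ (starting m₀ = 0, d₀ = 1), with convergents p_k = a_k·p_{k-1} + p_{k-2}, q_k = a_k·q_{k-1} + q_{k-2} (p₋₁ = 1, q₋₁ = 0):
  k = 0: a₀ = 8; p₀/q₀ = 8/1; p₀² − 75·q₀² = 64 − 75 = -11.
  k = 1: m = 8, d = 11, a = ⌊(8 + 8)/11⌋ = 1; p/q = (1·8 + 1)/(1·1 + 0) = 9/1; p² − 75·q² = 81 − 75 = 6.
  k = 2: m = 3, d = 6, a = ⌊(8 + 3)/6⌋ = 1; p/q = (1·9 + 8)/(1·1 + 1) = 17/2; p² − 75·q² = 289 − 300 = -11.
  k = 3: m = 3, d = 11, a = ⌊(8 + 3)/11⌋ = 1; p/q = (1·17 + 9)/(1·2 + 1) = 26/3; p² − 75·q² = 676 − 675 = 1.
  The first convergent with p² − 75·q² = 1 gives the fundamental solution (x₁, y₁) = (26, 3).
Step 2: Apply the recurrence (x_{n+1}, y_{n+1}) = (x₁x_n + 75y₁y_n, x₁y_n + y₁x_n) repeatedly.
  From (x_1, y_1) = (26, 3): x_2 = 26·26 + 75·3·3 = 1351; y_2 = 26·3 + 3·26 = 156.
  From (x_2, y_2) = (1351, 156): x_3 = 26·1351 + 75·3·156 = 70226; y_3 = 26·156 + 3·1351 = 8109.
  From (x_3, y_3) = (70226, 8109): x_4 = 26·70226 + 75·3·8109 = 3650401; y_4 = 26·8109 + 3·70226 = 421512.
  From (x_4, y_4) = (3650401, 421512): x_5 = 26·3650401 + 75·3·421512 = 189750626; y_5 = 26·421512 + 3·3650401 = 21910515.
  From (x_5, y_5) = (189750626, 21910515): x_6 = 26·189750626 + 75·3·21910515 = 9863382151; y_6 = 26·21910515 + 3·189750626 = 1138925268.
Step 3: Verify x_6² - 75·y_6² = 97286307456665386801 - 97286307456665386800 = 1 (should be 1). ✓

(x_1, y_1) = (26, 3); (x_6, y_6) = (9863382151, 1138925268).


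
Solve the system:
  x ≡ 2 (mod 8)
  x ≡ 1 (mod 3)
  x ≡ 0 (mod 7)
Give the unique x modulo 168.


Moduli 8, 3, 7 are pairwise coprime; by CRT there is a unique solution modulo M = 8 · 3 · 7 = 168.
Solve pairwise, accumulating the modulus:
  Start with x ≡ 2 (mod 8).
  Combine with x ≡ 1 (mod 3): since gcd(8, 3) = 1, we get a unique residue mod 24.
    Write x = 2 + 8·t and substitute into x ≡ 1 (mod 3): 8·t ≡ 1 − 2 = -1 (mod 3).
    Reduce coefficients mod 3: 2·t ≡ 2 (mod 3).
    The inverse of 2 mod 3 is 2 (since 2·2 = 4 = 1·3 + 1), so t ≡ 2·2 = 4 ≡ 1 (mod 3).
    Then x = 2 + 8·1 = 10, valid modulo lcm(8, 3) = 24: x ≡ 10 (mod 24).
  Combine with x ≡ 0 (mod 7): since gcd(24, 7) = 1, we get a unique residue mod 168.
    Write x = 10 + 24·t and substitute into x ≡ 0 (mod 7): 24·t ≡ 0 − 10 = -10 (mod 7).
    Reduce coefficients mod 7: 3·t ≡ 4 (mod 7).
    The inverse of 3 mod 7 is 5 (since 3·5 = 15 = 2·7 + 1), so t ≡ 5·4 = 20 ≡ 6 (mod 7).
    Then x = 10 + 24·6 = 154, valid modulo lcm(24, 7) = 168: x ≡ 154 (mod 168).
Verify: 154 mod 8 = 2 ✓, 154 mod 3 = 1 ✓, 154 mod 7 = 0 ✓.

x ≡ 154 (mod 168).


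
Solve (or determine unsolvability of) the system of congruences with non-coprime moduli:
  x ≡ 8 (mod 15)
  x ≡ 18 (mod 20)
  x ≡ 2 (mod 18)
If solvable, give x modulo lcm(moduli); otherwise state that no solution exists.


Moduli 15, 20, 18 are not pairwise coprime, so CRT works modulo lcm(m_i) when all pairwise compatibility conditions hold.
Pairwise compatibility: gcd(m_i, m_j) must divide a_i - a_j for every pair.
Merge one congruence at a time:
  Start: x ≡ 8 (mod 15).
  Combine with x ≡ 18 (mod 20): gcd(15, 20) = 5; 18 - 8 = 10, which IS divisible by 5, so compatible.
    Write x = 8 + 15·t and substitute into x ≡ 18 (mod 20): 15·t ≡ 18 − 8 = 10 (mod 20).
    Divide the congruence (and modulus) by g = 5: 3·t ≡ 2 (mod 4).
    The inverse of 3 mod 4 is 3 (since 3·3 = 9 = 2·4 + 1), so t ≡ 3·2 = 6 ≡ 2 (mod 4).
    Then x = 8 + 15·2 = 38, valid modulo lcm(15, 20) = 60: x ≡ 38 (mod 60).
  Combine with x ≡ 2 (mod 18): gcd(60, 18) = 6; 2 - 38 = -36, which IS divisible by 6, so compatible.
    Write x = 38 + 60·t and substitute into x ≡ 2 (mod 18): 60·t ≡ 2 − 38 = -36 (mod 18).
    Divide the congruence (and modulus) by g = 6: 10·t ≡ -6 (mod 3).
    Reduce coefficients mod 3: 1·t ≡ 0 (mod 3).
    So t ≡ 0 (mod 3).
    Then x = 38 + 60·0 = 38, valid modulo lcm(60, 18) = 180: x ≡ 38 (mod 180).
Verify: 38 mod 15 = 8, 38 mod 20 = 18, 38 mod 18 = 2.

x ≡ 38 (mod 180).


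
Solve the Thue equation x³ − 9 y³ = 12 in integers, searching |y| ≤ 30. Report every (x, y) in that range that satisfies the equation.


The equation is x³ - 9y³ = 12. For fixed y, x³ = 9·y³ + 12, so a solution requires the RHS to be a perfect cube.
Strategy: iterate y from -30 to 30, compute RHS = 9·y³ + 12, and check whether it is a (positive or negative) perfect cube.
Check small values of y:
  y = 0: RHS = 12 is not a perfect cube.
  y = 1: RHS = 21 is not a perfect cube.
  y = -1: RHS = 3 is not a perfect cube.
  y = 2: RHS = 84 is not a perfect cube.
  y = -2: RHS = -60 is not a perfect cube.
  y = 3: RHS = 255 is not a perfect cube.
  y = -3: RHS = -231 is not a perfect cube.
Continuing the search up to |y| = 30 finds no solutions either.
No (x, y) in the scanned range satisfies the equation.

No integer solutions with |y| ≤ 30.


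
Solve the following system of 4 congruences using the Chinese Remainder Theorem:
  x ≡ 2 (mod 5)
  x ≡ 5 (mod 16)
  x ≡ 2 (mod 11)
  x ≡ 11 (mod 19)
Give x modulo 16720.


Product of moduli M = 5 · 16 · 11 · 19 = 16720.
Merge one congruence at a time:
  Start: x ≡ 2 (mod 5).
  Combine with x ≡ 5 (mod 16); new modulus lcm = 80.
    Write x = 2 + 5·t and substitute into x ≡ 5 (mod 16): 5·t ≡ 5 − 2 = 3 (mod 16).
    The inverse of 5 mod 16 is 13 (since 5·13 = 65 = 4·16 + 1), so t ≡ 13·3 = 39 ≡ 7 (mod 16).
    Then x = 2 + 5·7 = 37, valid modulo lcm(5, 16) = 80: x ≡ 37 (mod 80).
  Combine with x ≡ 2 (mod 11); new modulus lcm = 880.
    Write x = 37 + 80·t and substitute into x ≡ 2 (mod 11): 80·t ≡ 2 − 37 = -35 (mod 11).
    Reduce coefficients mod 11: 3·t ≡ 9 (mod 11).
    The inverse of 3 mod 11 is 4 (since 3·4 = 12 = 1·11 + 1), so t ≡ 4·9 = 36 ≡ 3 (mod 11).
    Then x = 37 + 80·3 = 277, valid modulo lcm(80, 11) = 880: x ≡ 277 (mod 880).
  Combine with x ≡ 11 (mod 19); new modulus lcm = 16720.
    Write x = 277 + 880·t and substitute into x ≡ 11 (mod 19): 880·t ≡ 11 − 277 = -266 (mod 19).
    Reduce coefficients mod 19: 6·t ≡ 0 (mod 19).
    The inverse of 6 mod 19 is 16 (since 6·16 = 96 = 5·19 + 1), so t ≡ 16·0 = 0 ≡ 0 (mod 19).
    Then x = 277 + 880·0 = 277, valid modulo lcm(880, 19) = 16720: x ≡ 277 (mod 16720).
Verify against each original: 277 mod 5 = 2, 277 mod 16 = 5, 277 mod 11 = 2, 277 mod 19 = 11.

x ≡ 277 (mod 16720).


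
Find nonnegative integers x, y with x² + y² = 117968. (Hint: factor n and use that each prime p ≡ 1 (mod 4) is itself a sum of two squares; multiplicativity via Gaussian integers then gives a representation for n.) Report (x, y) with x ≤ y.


Step 1: Factor n = 117968 = 2^4 · 73 · 101.
Step 2: Check the mod-4 condition on each prime factor: 2 = 2 (special); 73 ≡ 1 (mod 4), exponent 1; 101 ≡ 1 (mod 4), exponent 1.
All primes ≡ 3 (mod 4) appear to even exponent (or don't appear), so by the two-squares theorem n IS expressible as a sum of two squares.
Step 3: Build a representation. Group n = k² · m with k = 4 and m = 73 · 101 = 7373 (a product of primes ≡ 1 (mod 4)); a representation of m scales to one of n via (k·x)² + (k·y)² = k²(x² + y²). Each prime p ≡ 1 (mod 4) is itself a sum of two squares; find a² by testing p − a² for a perfect square:
  73: 73 − 1² = 72, 73 − 2² = 69, 73 − 3² = 64 = 8² ⇒ 73 = 3² + 8².
  101: 101 − 1² = 100 = 10² ⇒ 101 = 1² + 10².
  Combine using the Brahmagupta–Fibonacci identity (a² + b²)(c² + d²) = (ac − bd)² + (ad + bc)² = (ac + bd)² + (ad − bc)²:
  73 · 101 = 7373: from (3² + 8²)(1² + 10²), take (3·1 − 8·10, 3·10 + 8·1) = (3 − 80, 30 + 8) = (-77, 38); dropping signs (only squares matter) gives (77, 38); check 77² + 38² = 5929 + 1444 = 7373 ✓.
  Scale by k = 4: (4·77, 4·38) = (308, 152).
Step 4: Order so x ≤ y and verify: 152² + 308² = 23104 + 94864 = 117968 = n. ✓

n = 117968 = 152² + 308² (one valid representation with x ≤ y).


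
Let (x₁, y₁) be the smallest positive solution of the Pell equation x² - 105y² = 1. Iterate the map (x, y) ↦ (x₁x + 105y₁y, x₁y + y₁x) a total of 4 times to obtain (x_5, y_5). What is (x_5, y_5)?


Step 1: Find the fundamental solution (x₁, y₁) of x² - 105y² = 1.
  Expand √105 as a continued fraction. a₀ = ⌊√105⌋ = 10; iterate m_{k+1} = d_k·a_k − m_k, d_{k+1} = (105 − m_{k+1}²)/d_k, a_{k+1} = ⌊(a₀ + m_{k+1})/d_{k+1}⌋ (starting m₀ = 0, d₀ = 1), with convergents p_k = a_k·p_{k-1} + p_{k-2}, q_k = a_k·q_{k-1} + q_{k-2} (p₋₁ = 1, q₋₁ = 0):
  k = 0: a₀ = 10; p₀/q₀ = 10/1; p₀² − 105·q₀² = 100 − 105 = -5.
  k = 1: m = 10, d = 5, a = ⌊(10 + 10)/5⌋ = 4; p/q = (4·10 + 1)/(4·1 + 0) = 41/4; p² − 105·q² = 1681 − 1680 = 1.
  The first convergent with p² − 105·q² = 1 gives the fundamental solution (x₁, y₁) = (41, 4).
Step 2: Apply the recurrence (x_{n+1}, y_{n+1}) = (x₁x_n + 105y₁y_n, x₁y_n + y₁x_n) repeatedly.
  From (x_1, y_1) = (41, 4): x_2 = 41·41 + 105·4·4 = 3361; y_2 = 41·4 + 4·41 = 328.
  From (x_2, y_2) = (3361, 328): x_3 = 41·3361 + 105·4·328 = 275561; y_3 = 41·328 + 4·3361 = 26892.
  From (x_3, y_3) = (275561, 26892): x_4 = 41·275561 + 105·4·26892 = 22592641; y_4 = 41·26892 + 4·275561 = 2204816.
  From (x_4, y_4) = (22592641, 2204816): x_5 = 41·22592641 + 105·4·2204816 = 1852321001; y_5 = 41·2204816 + 4·22592641 = 180768020.
Step 3: Verify x_5² - 105·y_5² = 3431093090745642001 - 3431093090745642000 = 1 (should be 1). ✓

(x_1, y_1) = (41, 4); (x_5, y_5) = (1852321001, 180768020).


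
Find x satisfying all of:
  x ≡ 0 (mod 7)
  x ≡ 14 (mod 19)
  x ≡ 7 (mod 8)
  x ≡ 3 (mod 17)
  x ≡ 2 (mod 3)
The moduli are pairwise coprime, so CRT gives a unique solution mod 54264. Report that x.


Product of moduli M = 7 · 19 · 8 · 17 · 3 = 54264.
Merge one congruence at a time:
  Start: x ≡ 0 (mod 7).
  Combine with x ≡ 14 (mod 19); new modulus lcm = 133.
    Write x = 0 + 7·t and substitute into x ≡ 14 (mod 19): 7·t ≡ 14 − 0 = 14 (mod 19).
    The inverse of 7 mod 19 is 11 (since 7·11 = 77 = 4·19 + 1), so t ≡ 11·14 = 154 ≡ 2 (mod 19).
    Then x = 0 + 7·2 = 14, valid modulo lcm(7, 19) = 133: x ≡ 14 (mod 133).
  Combine with x ≡ 7 (mod 8); new modulus lcm = 1064.
    Write x = 14 + 133·t and substitute into x ≡ 7 (mod 8): 133·t ≡ 7 − 14 = -7 (mod 8).
    Reduce coefficients mod 8: 5·t ≡ 1 (mod 8).
    The inverse of 5 mod 8 is 5 (since 5·5 = 25 = 3·8 + 1), so t ≡ 5·1 = 5 ≡ 5 (mod 8).
    Then x = 14 + 133·5 = 679, valid modulo lcm(133, 8) = 1064: x ≡ 679 (mod 1064).
  Combine with x ≡ 3 (mod 17); new modulus lcm = 18088.
    Write x = 679 + 1064·t and substitute into x ≡ 3 (mod 17): 1064·t ≡ 3 − 679 = -676 (mod 17).
    Reduce coefficients mod 17: 10·t ≡ 4 (mod 17).
    The inverse of 10 mod 17 is 12 (since 10·12 = 120 = 7·17 + 1), so t ≡ 12·4 = 48 ≡ 14 (mod 17).
    Then x = 679 + 1064·14 = 15575, valid modulo lcm(1064, 17) = 18088: x ≡ 15575 (mod 18088).
  Combine with x ≡ 2 (mod 3); new modulus lcm = 54264.
    Write x = 15575 + 18088·t and substitute into x ≡ 2 (mod 3): 18088·t ≡ 2 − 15575 = -15573 (mod 3).
    Reduce coefficients mod 3: 1·t ≡ 0 (mod 3).
    So t ≡ 0 (mod 3).
    Then x = 15575 + 18088·0 = 15575, valid modulo lcm(18088, 3) = 54264: x ≡ 15575 (mod 54264).
Verify against each original: 15575 mod 7 = 0, 15575 mod 19 = 14, 15575 mod 8 = 7, 15575 mod 17 = 3, 15575 mod 3 = 2.

x ≡ 15575 (mod 54264).


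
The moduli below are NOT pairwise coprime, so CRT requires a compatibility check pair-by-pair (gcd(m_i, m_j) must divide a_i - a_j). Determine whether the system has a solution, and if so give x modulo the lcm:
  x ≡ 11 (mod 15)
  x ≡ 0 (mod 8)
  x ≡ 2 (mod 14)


Moduli 15, 8, 14 are not pairwise coprime, so CRT works modulo lcm(m_i) when all pairwise compatibility conditions hold.
Pairwise compatibility: gcd(m_i, m_j) must divide a_i - a_j for every pair.
Merge one congruence at a time:
  Start: x ≡ 11 (mod 15).
  Combine with x ≡ 0 (mod 8): gcd(15, 8) = 1; 0 - 11 = -11, which IS divisible by 1, so compatible.
    Write x = 11 + 15·t and substitute into x ≡ 0 (mod 8): 15·t ≡ 0 − 11 = -11 (mod 8).
    Reduce coefficients mod 8: 7·t ≡ 5 (mod 8).
    The inverse of 7 mod 8 is 7 (since 7·7 = 49 = 6·8 + 1), so t ≡ 7·5 = 35 ≡ 3 (mod 8).
    Then x = 11 + 15·3 = 56, valid modulo lcm(15, 8) = 120: x ≡ 56 (mod 120).
  Combine with x ≡ 2 (mod 14): gcd(120, 14) = 2; 2 - 56 = -54, which IS divisible by 2, so compatible.
    Write x = 56 + 120·t and substitute into x ≡ 2 (mod 14): 120·t ≡ 2 − 56 = -54 (mod 14).
    Divide the congruence (and modulus) by g = 2: 60·t ≡ -27 (mod 7).
    Reduce coefficients mod 7: 4·t ≡ 1 (mod 7).
    The inverse of 4 mod 7 is 2 (since 4·2 = 8 = 1·7 + 1), so t ≡ 2·1 = 2 ≡ 2 (mod 7).
    Then x = 56 + 120·2 = 296, valid modulo lcm(120, 14) = 840: x ≡ 296 (mod 840).
Verify: 296 mod 15 = 11, 296 mod 8 = 0, 296 mod 14 = 2.

x ≡ 296 (mod 840).


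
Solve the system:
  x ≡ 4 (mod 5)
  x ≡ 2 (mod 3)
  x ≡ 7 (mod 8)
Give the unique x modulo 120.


Moduli 5, 3, 8 are pairwise coprime; by CRT there is a unique solution modulo M = 5 · 3 · 8 = 120.
Solve pairwise, accumulating the modulus:
  Start with x ≡ 4 (mod 5).
  Combine with x ≡ 2 (mod 3): since gcd(5, 3) = 1, we get a unique residue mod 15.
    Write x = 4 + 5·t and substitute into x ≡ 2 (mod 3): 5·t ≡ 2 − 4 = -2 (mod 3).
    Reduce coefficients mod 3: 2·t ≡ 1 (mod 3).
    The inverse of 2 mod 3 is 2 (since 2·2 = 4 = 1·3 + 1), so t ≡ 2·1 = 2 ≡ 2 (mod 3).
    Then x = 4 + 5·2 = 14, valid modulo lcm(5, 3) = 15: x ≡ 14 (mod 15).
  Combine with x ≡ 7 (mod 8): since gcd(15, 8) = 1, we get a unique residue mod 120.
    Write x = 14 + 15·t and substitute into x ≡ 7 (mod 8): 15·t ≡ 7 − 14 = -7 (mod 8).
    Reduce coefficients mod 8: 7·t ≡ 1 (mod 8).
    The inverse of 7 mod 8 is 7 (since 7·7 = 49 = 6·8 + 1), so t ≡ 7·1 = 7 ≡ 7 (mod 8).
    Then x = 14 + 15·7 = 119, valid modulo lcm(15, 8) = 120: x ≡ 119 (mod 120).
Verify: 119 mod 5 = 4 ✓, 119 mod 3 = 2 ✓, 119 mod 8 = 7 ✓.

x ≡ 119 (mod 120).


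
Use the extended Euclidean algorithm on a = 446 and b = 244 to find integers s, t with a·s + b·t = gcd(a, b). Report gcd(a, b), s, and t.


Euclidean algorithm on (446, 244) — divide until remainder is 0:
  446 = 1 · 244 + 202
  244 = 1 · 202 + 42
  202 = 4 · 42 + 34
  42 = 1 · 34 + 8
  34 = 4 · 8 + 2
  8 = 4 · 2 + 0
gcd(446, 244) = 2.
Track Bezout coefficients alongside the remainders: start with r₀ = 446 = a·1 + b·0 (s = 1, t = 0) and r₁ = 244 = a·0 + b·1 (s = 0, t = 1); each new remainder r_{k+1} = r_{k-1} − q_k·r_k inherits s_{k+1} = s_{k-1} − q_k·s_k, t_{k+1} = t_{k-1} − q_k·t_k, so r_k = a·s_k + b·t_k at every step:
  q = 1: r = 202, s = 1 − 1·0 = 1, t = 0 − 1·1 = -1  (check: 446·1 + 244·(-1) = 202)
  q = 1: r = 42, s = 0 − 1·1 = -1, t = 1 − 1·(-1) = 2  (check: 446·(-1) + 244·2 = 42)
  q = 4: r = 34, s = 1 − 4·(-1) = 5, t = -1 − 4·2 = -9  (check: 446·5 + 244·(-9) = 34)
  q = 1: r = 8, s = -1 − 1·5 = -6, t = 2 − 1·(-9) = 11  (check: 446·(-6) + 244·11 = 8)
  q = 4: r = 2, s = 5 − 4·(-6) = 29, t = -9 − 4·11 = -53  (check: 446·29 + 244·(-53) = 2)
The row with r = 2 (the gcd) gives the Bezout coefficients s = 29, t = -53.
Result: 446 · (29) + 244 · (-53) = 2.

gcd(446, 244) = 2; s = 29, t = -53 (check: 446·29 + 244·(-53) = 2).


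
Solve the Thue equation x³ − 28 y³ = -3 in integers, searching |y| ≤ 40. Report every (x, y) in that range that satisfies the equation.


The equation is x³ - 28y³ = -3. For fixed y, x³ = 28·y³ − 3, so a solution requires the RHS to be a perfect cube.
Strategy: iterate y from -40 to 40, compute RHS = 28·y³ − 3, and check whether it is a (positive or negative) perfect cube.
Check small values of y:
  y = 0: RHS = -3 is not a perfect cube.
  y = 1: RHS = 25 is not a perfect cube.
  y = -1: RHS = -31 is not a perfect cube.
  y = 2: RHS = 221 is not a perfect cube.
  y = -2: RHS = -227 is not a perfect cube.
  y = 3: RHS = 753 is not a perfect cube.
  y = -3: RHS = -759 is not a perfect cube.
Continuing the search up to |y| = 40 finds no solutions either.
No (x, y) in the scanned range satisfies the equation.

No integer solutions with |y| ≤ 40.


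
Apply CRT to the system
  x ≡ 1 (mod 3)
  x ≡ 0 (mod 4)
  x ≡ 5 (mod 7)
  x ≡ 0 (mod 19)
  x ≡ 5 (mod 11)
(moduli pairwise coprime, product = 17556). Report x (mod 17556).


Product of moduli M = 3 · 4 · 7 · 19 · 11 = 17556.
Merge one congruence at a time:
  Start: x ≡ 1 (mod 3).
  Combine with x ≡ 0 (mod 4); new modulus lcm = 12.
    Write x = 1 + 3·t and substitute into x ≡ 0 (mod 4): 3·t ≡ 0 − 1 = -1 (mod 4).
    Reduce coefficients mod 4: 3·t ≡ 3 (mod 4).
    The inverse of 3 mod 4 is 3 (since 3·3 = 9 = 2·4 + 1), so t ≡ 3·3 = 9 ≡ 1 (mod 4).
    Then x = 1 + 3·1 = 4, valid modulo lcm(3, 4) = 12: x ≡ 4 (mod 12).
  Combine with x ≡ 5 (mod 7); new modulus lcm = 84.
    Write x = 4 + 12·t and substitute into x ≡ 5 (mod 7): 12·t ≡ 5 − 4 = 1 (mod 7).
    Reduce coefficients mod 7: 5·t ≡ 1 (mod 7).
    The inverse of 5 mod 7 is 3 (since 5·3 = 15 = 2·7 + 1), so t ≡ 3·1 = 3 ≡ 3 (mod 7).
    Then x = 4 + 12·3 = 40, valid modulo lcm(12, 7) = 84: x ≡ 40 (mod 84).
  Combine with x ≡ 0 (mod 19); new modulus lcm = 1596.
    Write x = 40 + 84·t and substitute into x ≡ 0 (mod 19): 84·t ≡ 0 − 40 = -40 (mod 19).
    Reduce coefficients mod 19: 8·t ≡ 17 (mod 19).
    The inverse of 8 mod 19 is 12 (since 8·12 = 96 = 5·19 + 1), so t ≡ 12·17 = 204 ≡ 14 (mod 19).
    Then x = 40 + 84·14 = 1216, valid modulo lcm(84, 19) = 1596: x ≡ 1216 (mod 1596).
  Combine with x ≡ 5 (mod 11); new modulus lcm = 17556.
    Write x = 1216 + 1596·t and substitute into x ≡ 5 (mod 11): 1596·t ≡ 5 − 1216 = -1211 (mod 11).
    Reduce coefficients mod 11: 1·t ≡ 10 (mod 11).
    So t ≡ 10 (mod 11).
    Then x = 1216 + 1596·10 = 17176, valid modulo lcm(1596, 11) = 17556: x ≡ 17176 (mod 17556).
Verify against each original: 17176 mod 3 = 1, 17176 mod 4 = 0, 17176 mod 7 = 5, 17176 mod 19 = 0, 17176 mod 11 = 5.

x ≡ 17176 (mod 17556).


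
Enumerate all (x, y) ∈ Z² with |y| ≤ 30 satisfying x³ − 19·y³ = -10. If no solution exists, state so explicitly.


The equation is x³ - 19y³ = -10. For fixed y, x³ = 19·y³ − 10, so a solution requires the RHS to be a perfect cube.
Strategy: iterate y from -30 to 30, compute RHS = 19·y³ − 10, and check whether it is a (positive or negative) perfect cube.
Check small values of y:
  y = 0: RHS = -10 is not a perfect cube.
  y = 1: RHS = 9 is not a perfect cube.
  y = -1: RHS = -29 is not a perfect cube.
  y = 2: RHS = 142 is not a perfect cube.
  y = -2: RHS = -162 is not a perfect cube.
  y = 3: RHS = 503 is not a perfect cube.
  y = -3: RHS = -523 is not a perfect cube.
Continuing the search up to |y| = 30 finds no solutions either.
No (x, y) in the scanned range satisfies the equation.

No integer solutions with |y| ≤ 30.


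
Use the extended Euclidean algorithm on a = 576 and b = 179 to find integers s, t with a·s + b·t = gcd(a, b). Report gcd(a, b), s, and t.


Euclidean algorithm on (576, 179) — divide until remainder is 0:
  576 = 3 · 179 + 39
  179 = 4 · 39 + 23
  39 = 1 · 23 + 16
  23 = 1 · 16 + 7
  16 = 2 · 7 + 2
  7 = 3 · 2 + 1
  2 = 2 · 1 + 0
gcd(576, 179) = 1.
Track Bezout coefficients alongside the remainders: start with r₀ = 576 = a·1 + b·0 (s = 1, t = 0) and r₁ = 179 = a·0 + b·1 (s = 0, t = 1); each new remainder r_{k+1} = r_{k-1} − q_k·r_k inherits s_{k+1} = s_{k-1} − q_k·s_k, t_{k+1} = t_{k-1} − q_k·t_k, so r_k = a·s_k + b·t_k at every step:
  q = 3: r = 39, s = 1 − 3·0 = 1, t = 0 − 3·1 = -3  (check: 576·1 + 179·(-3) = 39)
  q = 4: r = 23, s = 0 − 4·1 = -4, t = 1 − 4·(-3) = 13  (check: 576·(-4) + 179·13 = 23)
  q = 1: r = 16, s = 1 − 1·(-4) = 5, t = -3 − 1·13 = -16  (check: 576·5 + 179·(-16) = 16)
  q = 1: r = 7, s = -4 − 1·5 = -9, t = 13 − 1·(-16) = 29  (check: 576·(-9) + 179·29 = 7)
  q = 2: r = 2, s = 5 − 2·(-9) = 23, t = -16 − 2·29 = -74  (check: 576·23 + 179·(-74) = 2)
  q = 3: r = 1, s = -9 − 3·23 = -78, t = 29 − 3·(-74) = 251  (check: 576·(-78) + 179·251 = 1)
The row with r = 1 (the gcd) gives the Bezout coefficients s = -78, t = 251.
Result: 576 · (-78) + 179 · (251) = 1.

gcd(576, 179) = 1; s = -78, t = 251 (check: 576·(-78) + 179·251 = 1).


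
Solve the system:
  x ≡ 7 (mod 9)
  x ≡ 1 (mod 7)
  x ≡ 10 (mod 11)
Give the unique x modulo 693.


Moduli 9, 7, 11 are pairwise coprime; by CRT there is a unique solution modulo M = 9 · 7 · 11 = 693.
Solve pairwise, accumulating the modulus:
  Start with x ≡ 7 (mod 9).
  Combine with x ≡ 1 (mod 7): since gcd(9, 7) = 1, we get a unique residue mod 63.
    Write x = 7 + 9·t and substitute into x ≡ 1 (mod 7): 9·t ≡ 1 − 7 = -6 (mod 7).
    Reduce coefficients mod 7: 2·t ≡ 1 (mod 7).
    The inverse of 2 mod 7 is 4 (since 2·4 = 8 = 1·7 + 1), so t ≡ 4·1 = 4 ≡ 4 (mod 7).
    Then x = 7 + 9·4 = 43, valid modulo lcm(9, 7) = 63: x ≡ 43 (mod 63).
  Combine with x ≡ 10 (mod 11): since gcd(63, 11) = 1, we get a unique residue mod 693.
    Write x = 43 + 63·t and substitute into x ≡ 10 (mod 11): 63·t ≡ 10 − 43 = -33 (mod 11).
    Reduce coefficients mod 11: 8·t ≡ 0 (mod 11).
    The inverse of 8 mod 11 is 7 (since 8·7 = 56 = 5·11 + 1), so t ≡ 7·0 = 0 ≡ 0 (mod 11).
    Then x = 43 + 63·0 = 43, valid modulo lcm(63, 11) = 693: x ≡ 43 (mod 693).
Verify: 43 mod 9 = 7 ✓, 43 mod 7 = 1 ✓, 43 mod 11 = 10 ✓.

x ≡ 43 (mod 693).


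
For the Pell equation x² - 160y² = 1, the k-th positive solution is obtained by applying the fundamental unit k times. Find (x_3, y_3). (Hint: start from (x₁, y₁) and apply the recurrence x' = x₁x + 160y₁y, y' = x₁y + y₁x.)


Step 1: Find the fundamental solution (x₁, y₁) of x² - 160y² = 1.
  Expand √160 as a continued fraction. a₀ = ⌊√160⌋ = 12; iterate m_{k+1} = d_k·a_k − m_k, d_{k+1} = (160 − m_{k+1}²)/d_k, a_{k+1} = ⌊(a₀ + m_{k+1})/d_{k+1}⌋ (starting m₀ = 0, d₀ = 1), with convergents p_k = a_k·p_{k-1} + p_{k-2}, q_k = a_k·q_{k-1} + q_{k-2} (p₋₁ = 1, q₋₁ = 0):
  k = 0: a₀ = 12; p₀/q₀ = 12/1; p₀² − 160·q₀² = 144 − 160 = -16.
  k = 1: m = 12, d = 16, a = ⌊(12 + 12)/16⌋ = 1; p/q = (1·12 + 1)/(1·1 + 0) = 13/1; p² − 160·q² = 169 − 160 = 9.
  k = 2: m = 4, d = 9, a = ⌊(12 + 4)/9⌋ = 1; p/q = (1·13 + 12)/(1·1 + 1) = 25/2; p² − 160·q² = 625 − 640 = -15.
  k = 3: m = 5, d = 15, a = ⌊(12 + 5)/15⌋ = 1; p/q = (1·25 + 13)/(1·2 + 1) = 38/3; p² − 160·q² = 1444 − 1440 = 4.
  k = 4: m = 10, d = 4, a = ⌊(12 + 10)/4⌋ = 5; p/q = (5·38 + 25)/(5·3 + 2) = 215/17; p² − 160·q² = 46225 − 46240 = -15.
  k = 5: m = 10, d = 15, a = ⌊(12 + 10)/15⌋ = 1; p/q = (1·215 + 38)/(1·17 + 3) = 253/20; p² − 160·q² = 64009 − 64000 = 9.
  k = 6: m = 5, d = 9, a = ⌊(12 + 5)/9⌋ = 1; p/q = (1·253 + 215)/(1·20 + 17) = 468/37; p² − 160·q² = 219024 − 219040 = -16.
  k = 7: m = 4, d = 16, a = ⌊(12 + 4)/16⌋ = 1; p/q = (1·468 + 253)/(1·37 + 20) = 721/57; p² − 160·q² = 519841 − 519840 = 1.
  The first convergent with p² − 160·q² = 1 gives the fundamental solution (x₁, y₁) = (721, 57).
Step 2: Apply the recurrence (x_{n+1}, y_{n+1}) = (x₁x_n + 160y₁y_n, x₁y_n + y₁x_n) repeatedly.
  From (x_1, y_1) = (721, 57): x_2 = 721·721 + 160·57·57 = 1039681; y_2 = 721·57 + 57·721 = 82194.
  From (x_2, y_2) = (1039681, 82194): x_3 = 721·1039681 + 160·57·82194 = 1499219281; y_3 = 721·82194 + 57·1039681 = 118523691.
Step 3: Verify x_3² - 160·y_3² = 2247658452522156961 - 2247658452522156960 = 1 (should be 1). ✓

(x_1, y_1) = (721, 57); (x_3, y_3) = (1499219281, 118523691).


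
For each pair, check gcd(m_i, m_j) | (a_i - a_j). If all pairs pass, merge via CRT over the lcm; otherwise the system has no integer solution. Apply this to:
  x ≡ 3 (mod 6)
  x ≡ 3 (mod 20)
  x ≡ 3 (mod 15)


Moduli 6, 20, 15 are not pairwise coprime, so CRT works modulo lcm(m_i) when all pairwise compatibility conditions hold.
Pairwise compatibility: gcd(m_i, m_j) must divide a_i - a_j for every pair.
Merge one congruence at a time:
  Start: x ≡ 3 (mod 6).
  Combine with x ≡ 3 (mod 20): gcd(6, 20) = 2; 3 - 3 = 0, which IS divisible by 2, so compatible.
    Write x = 3 + 6·t and substitute into x ≡ 3 (mod 20): 6·t ≡ 3 − 3 = 0 (mod 20).
    Divide the congruence (and modulus) by g = 2: 3·t ≡ 0 (mod 10).
    The inverse of 3 mod 10 is 7 (since 3·7 = 21 = 2·10 + 1), so t ≡ 7·0 = 0 ≡ 0 (mod 10).
    Then x = 3 + 6·0 = 3, valid modulo lcm(6, 20) = 60: x ≡ 3 (mod 60).
  Combine with x ≡ 3 (mod 15): gcd(60, 15) = 15; 3 - 3 = 0, which IS divisible by 15, so compatible.
    Write x = 3 + 60·t and substitute into x ≡ 3 (mod 15): 60·t ≡ 3 − 3 = 0 (mod 15).
    Divide the congruence (and modulus) by g = 15: 4·t ≡ 0 (mod 1).
    Modulo 1 every t works; take t = 0.
    Then x = 3 + 60·0 = 3, valid modulo lcm(60, 15) = 60: x ≡ 3 (mod 60).
Verify: 3 mod 6 = 3, 3 mod 20 = 3, 3 mod 15 = 3.

x ≡ 3 (mod 60).


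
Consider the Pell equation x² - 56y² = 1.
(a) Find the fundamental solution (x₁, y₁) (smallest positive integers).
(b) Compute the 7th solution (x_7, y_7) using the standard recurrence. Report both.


Step 1: Find the fundamental solution (x₁, y₁) of x² - 56y² = 1.
  Expand √56 as a continued fraction. a₀ = ⌊√56⌋ = 7; iterate m_{k+1} = d_k·a_k − m_k, d_{k+1} = (56 − m_{k+1}²)/d_k, a_{k+1} = ⌊(a₀ + m_{k+1})/d_{k+1}⌋ (starting m₀ = 0, d₀ = 1), with convergents p_k = a_k·p_{k-1} + p_{k-2}, q_k = a_k·q_{k-1} + q_{k-2} (p₋₁ = 1, q₋₁ = 0):
  k = 0: a₀ = 7; p₀/q₀ = 7/1; p₀² − 56·q₀² = 49 − 56 = -7.
  k = 1: m = 7, d = 7, a = ⌊(7 + 7)/7⌋ = 2; p/q = (2·7 + 1)/(2·1 + 0) = 15/2; p² − 56·q² = 225 − 224 = 1.
  The first convergent with p² − 56·q² = 1 gives the fundamental solution (x₁, y₁) = (15, 2).
Step 2: Apply the recurrence (x_{n+1}, y_{n+1}) = (x₁x_n + 56y₁y_n, x₁y_n + y₁x_n) repeatedly.
  From (x_1, y_1) = (15, 2): x_2 = 15·15 + 56·2·2 = 449; y_2 = 15·2 + 2·15 = 60.
  From (x_2, y_2) = (449, 60): x_3 = 15·449 + 56·2·60 = 13455; y_3 = 15·60 + 2·449 = 1798.
  From (x_3, y_3) = (13455, 1798): x_4 = 15·13455 + 56·2·1798 = 403201; y_4 = 15·1798 + 2·13455 = 53880.
  From (x_4, y_4) = (403201, 53880): x_5 = 15·403201 + 56·2·53880 = 12082575; y_5 = 15·53880 + 2·403201 = 1614602.
  From (x_5, y_5) = (12082575, 1614602): x_6 = 15·12082575 + 56·2·1614602 = 362074049; y_6 = 15·1614602 + 2·12082575 = 48384180.
  From (x_6, y_6) = (362074049, 48384180): x_7 = 15·362074049 + 56·2·48384180 = 10850138895; y_7 = 15·48384180 + 2·362074049 = 1449910798.
Step 3: Verify x_7² - 56·y_7² = 117725514040791821025 - 117725514040791821024 = 1 (should be 1). ✓

(x_1, y_1) = (15, 2); (x_7, y_7) = (10850138895, 1449910798).


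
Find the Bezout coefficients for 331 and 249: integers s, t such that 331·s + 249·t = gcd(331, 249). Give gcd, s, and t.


Euclidean algorithm on (331, 249) — divide until remainder is 0:
  331 = 1 · 249 + 82
  249 = 3 · 82 + 3
  82 = 27 · 3 + 1
  3 = 3 · 1 + 0
gcd(331, 249) = 1.
Track Bezout coefficients alongside the remainders: start with r₀ = 331 = a·1 + b·0 (s = 1, t = 0) and r₁ = 249 = a·0 + b·1 (s = 0, t = 1); each new remainder r_{k+1} = r_{k-1} − q_k·r_k inherits s_{k+1} = s_{k-1} − q_k·s_k, t_{k+1} = t_{k-1} − q_k·t_k, so r_k = a·s_k + b·t_k at every step:
  q = 1: r = 82, s = 1 − 1·0 = 1, t = 0 − 1·1 = -1  (check: 331·1 + 249·(-1) = 82)
  q = 3: r = 3, s = 0 − 3·1 = -3, t = 1 − 3·(-1) = 4  (check: 331·(-3) + 249·4 = 3)
  q = 27: r = 1, s = 1 − 27·(-3) = 82, t = -1 − 27·4 = -109  (check: 331·82 + 249·(-109) = 1)
The row with r = 1 (the gcd) gives the Bezout coefficients s = 82, t = -109.
Result: 331 · (82) + 249 · (-109) = 1.

gcd(331, 249) = 1; s = 82, t = -109 (check: 331·82 + 249·(-109) = 1).


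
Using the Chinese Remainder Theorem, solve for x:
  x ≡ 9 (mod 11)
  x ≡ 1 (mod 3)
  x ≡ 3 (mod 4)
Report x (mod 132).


Moduli 11, 3, 4 are pairwise coprime; by CRT there is a unique solution modulo M = 11 · 3 · 4 = 132.
Solve pairwise, accumulating the modulus:
  Start with x ≡ 9 (mod 11).
  Combine with x ≡ 1 (mod 3): since gcd(11, 3) = 1, we get a unique residue mod 33.
    Write x = 9 + 11·t and substitute into x ≡ 1 (mod 3): 11·t ≡ 1 − 9 = -8 (mod 3).
    Reduce coefficients mod 3: 2·t ≡ 1 (mod 3).
    The inverse of 2 mod 3 is 2 (since 2·2 = 4 = 1·3 + 1), so t ≡ 2·1 = 2 ≡ 2 (mod 3).
    Then x = 9 + 11·2 = 31, valid modulo lcm(11, 3) = 33: x ≡ 31 (mod 33).
  Combine with x ≡ 3 (mod 4): since gcd(33, 4) = 1, we get a unique residue mod 132.
    Write x = 31 + 33·t and substitute into x ≡ 3 (mod 4): 33·t ≡ 3 − 31 = -28 (mod 4).
    Reduce coefficients mod 4: 1·t ≡ 0 (mod 4).
    So t ≡ 0 (mod 4).
    Then x = 31 + 33·0 = 31, valid modulo lcm(33, 4) = 132: x ≡ 31 (mod 132).
Verify: 31 mod 11 = 9 ✓, 31 mod 3 = 1 ✓, 31 mod 4 = 3 ✓.

x ≡ 31 (mod 132).


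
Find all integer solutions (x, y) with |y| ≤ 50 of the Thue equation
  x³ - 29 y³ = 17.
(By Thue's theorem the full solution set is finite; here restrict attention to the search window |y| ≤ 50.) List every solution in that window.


The equation is x³ - 29y³ = 17. For fixed y, x³ = 29·y³ + 17, so a solution requires the RHS to be a perfect cube.
Strategy: iterate y from -50 to 50, compute RHS = 29·y³ + 17, and check whether it is a (positive or negative) perfect cube.
Check small values of y:
  y = 0: RHS = 17 is not a perfect cube.
  y = 1: RHS = 46 is not a perfect cube.
  y = -1: RHS = -12 is not a perfect cube.
  y = 2: RHS = 249 is not a perfect cube.
  y = -2: RHS = -215 is not a perfect cube.
  y = 3: RHS = 800 is not a perfect cube.
  y = -3: RHS = -766 is not a perfect cube.
Continuing the search up to |y| = 50 finds no solutions either.
No (x, y) in the scanned range satisfies the equation.

No integer solutions with |y| ≤ 50.


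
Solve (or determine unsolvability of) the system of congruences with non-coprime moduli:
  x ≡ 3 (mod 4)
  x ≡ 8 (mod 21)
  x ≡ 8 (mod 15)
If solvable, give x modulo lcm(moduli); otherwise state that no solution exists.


Moduli 4, 21, 15 are not pairwise coprime, so CRT works modulo lcm(m_i) when all pairwise compatibility conditions hold.
Pairwise compatibility: gcd(m_i, m_j) must divide a_i - a_j for every pair.
Merge one congruence at a time:
  Start: x ≡ 3 (mod 4).
  Combine with x ≡ 8 (mod 21): gcd(4, 21) = 1; 8 - 3 = 5, which IS divisible by 1, so compatible.
    Write x = 3 + 4·t and substitute into x ≡ 8 (mod 21): 4·t ≡ 8 − 3 = 5 (mod 21).
    The inverse of 4 mod 21 is 16 (since 4·16 = 64 = 3·21 + 1), so t ≡ 16·5 = 80 ≡ 17 (mod 21).
    Then x = 3 + 4·17 = 71, valid modulo lcm(4, 21) = 84: x ≡ 71 (mod 84).
  Combine with x ≡ 8 (mod 15): gcd(84, 15) = 3; 8 - 71 = -63, which IS divisible by 3, so compatible.
    Write x = 71 + 84·t and substitute into x ≡ 8 (mod 15): 84·t ≡ 8 − 71 = -63 (mod 15).
    Divide the congruence (and modulus) by g = 3: 28·t ≡ -21 (mod 5).
    Reduce coefficients mod 5: 3·t ≡ 4 (mod 5).
    The inverse of 3 mod 5 is 2 (since 3·2 = 6 = 1·5 + 1), so t ≡ 2·4 = 8 ≡ 3 (mod 5).
    Then x = 71 + 84·3 = 323, valid modulo lcm(84, 15) = 420: x ≡ 323 (mod 420).
Verify: 323 mod 4 = 3, 323 mod 21 = 8, 323 mod 15 = 8.

x ≡ 323 (mod 420).


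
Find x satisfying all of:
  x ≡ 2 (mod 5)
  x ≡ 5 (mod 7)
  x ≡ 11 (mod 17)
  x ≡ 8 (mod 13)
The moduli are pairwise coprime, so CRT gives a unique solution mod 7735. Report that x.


Product of moduli M = 5 · 7 · 17 · 13 = 7735.
Merge one congruence at a time:
  Start: x ≡ 2 (mod 5).
  Combine with x ≡ 5 (mod 7); new modulus lcm = 35.
    Write x = 2 + 5·t and substitute into x ≡ 5 (mod 7): 5·t ≡ 5 − 2 = 3 (mod 7).
    The inverse of 5 mod 7 is 3 (since 5·3 = 15 = 2·7 + 1), so t ≡ 3·3 = 9 ≡ 2 (mod 7).
    Then x = 2 + 5·2 = 12, valid modulo lcm(5, 7) = 35: x ≡ 12 (mod 35).
  Combine with x ≡ 11 (mod 17); new modulus lcm = 595.
    Write x = 12 + 35·t and substitute into x ≡ 11 (mod 17): 35·t ≡ 11 − 12 = -1 (mod 17).
    Reduce coefficients mod 17: 1·t ≡ 16 (mod 17).
    So t ≡ 16 (mod 17).
    Then x = 12 + 35·16 = 572, valid modulo lcm(35, 17) = 595: x ≡ 572 (mod 595).
  Combine with x ≡ 8 (mod 13); new modulus lcm = 7735.
    Write x = 572 + 595·t and substitute into x ≡ 8 (mod 13): 595·t ≡ 8 − 572 = -564 (mod 13).
    Reduce coefficients mod 13: 10·t ≡ 8 (mod 13).
    The inverse of 10 mod 13 is 4 (since 10·4 = 40 = 3·13 + 1), so t ≡ 4·8 = 32 ≡ 6 (mod 13).
    Then x = 572 + 595·6 = 4142, valid modulo lcm(595, 13) = 7735: x ≡ 4142 (mod 7735).
Verify against each original: 4142 mod 5 = 2, 4142 mod 7 = 5, 4142 mod 17 = 11, 4142 mod 13 = 8.

x ≡ 4142 (mod 7735).


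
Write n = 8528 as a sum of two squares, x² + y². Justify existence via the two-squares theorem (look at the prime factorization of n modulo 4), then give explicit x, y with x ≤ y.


Step 1: Factor n = 8528 = 2^4 · 13 · 41.
Step 2: Check the mod-4 condition on each prime factor: 2 = 2 (special); 13 ≡ 1 (mod 4), exponent 1; 41 ≡ 1 (mod 4), exponent 1.
All primes ≡ 3 (mod 4) appear to even exponent (or don't appear), so by the two-squares theorem n IS expressible as a sum of two squares.
Step 3: Build a representation. Group n = k² · m with k = 4 and m = 13 · 41 = 533 (a product of primes ≡ 1 (mod 4)); a representation of m scales to one of n via (k·x)² + (k·y)² = k²(x² + y²). Each prime p ≡ 1 (mod 4) is itself a sum of two squares; find a² by testing p − a² for a perfect square:
  13: 13 − 1² = 12, 13 − 2² = 9 = 3² ⇒ 13 = 2² + 3².
  41: 41 − 1² = 40, 41 − 2² = 37, 41 − 3² = 32, 41 − 4² = 25 = 5² ⇒ 41 = 4² + 5².
  Combine using the Brahmagupta–Fibonacci identity (a² + b²)(c² + d²) = (ac − bd)² + (ad + bc)² = (ac + bd)² + (ad − bc)²:
  13 · 41 = 533: from (2² + 3²)(4² + 5²), take (2·4 − 3·5, 2·5 + 3·4) = (8 − 15, 10 + 12) = (-7, 22); dropping signs (only squares matter) gives (7, 22); check 7² + 22² = 49 + 484 = 533 ✓.
  Scale by k = 4: (4·7, 4·22) = (28, 88).
Step 4: Order so x ≤ y and verify: 28² + 88² = 784 + 7744 = 8528 = n. ✓

n = 8528 = 28² + 88² (one valid representation with x ≤ y).


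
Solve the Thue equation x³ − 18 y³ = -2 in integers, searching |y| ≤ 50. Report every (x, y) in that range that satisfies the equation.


The equation is x³ - 18y³ = -2. For fixed y, x³ = 18·y³ − 2, so a solution requires the RHS to be a perfect cube.
Strategy: iterate y from -50 to 50, compute RHS = 18·y³ − 2, and check whether it is a (positive or negative) perfect cube.
Check small values of y:
  y = 0: RHS = -2 is not a perfect cube.
  y = 1: RHS = 16 is not a perfect cube.
  y = -1: RHS = -20 is not a perfect cube.
  y = 2: RHS = 142 is not a perfect cube.
  y = -2: RHS = -146 is not a perfect cube.
  y = 3: RHS = 484 is not a perfect cube.
  y = -3: RHS = -488 is not a perfect cube.
Continuing the search up to |y| = 50 finds no solutions either.
No (x, y) in the scanned range satisfies the equation.

No integer solutions with |y| ≤ 50.
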